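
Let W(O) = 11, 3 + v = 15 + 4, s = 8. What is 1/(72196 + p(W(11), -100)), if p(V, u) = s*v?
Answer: 1/72324 ≈ 1.3827e-5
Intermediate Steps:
v = 16 (v = -3 + (15 + 4) = -3 + 19 = 16)
p(V, u) = 128 (p(V, u) = 8*16 = 128)
1/(72196 + p(W(11), -100)) = 1/(72196 + 128) = 1/72324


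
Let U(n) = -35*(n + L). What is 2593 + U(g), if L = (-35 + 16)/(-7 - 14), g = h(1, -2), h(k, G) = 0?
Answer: 7684/3 ≈ 2561.3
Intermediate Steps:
g = 0
L = 19/21 (L = -19/(-21) = -19*(-1/21) = 19/21 ≈ 0.90476)
U(n) = -95/3 - 35*n (U(n) = -35*(n + 19/21) = -35*(19/21 + n) = -95/3 - 35*n)
2593 + U(g) = 2593 + (-95/3 - 35*0) = 2593 + (-95/3 + 0) = 2593 - 95/3 = 7684/3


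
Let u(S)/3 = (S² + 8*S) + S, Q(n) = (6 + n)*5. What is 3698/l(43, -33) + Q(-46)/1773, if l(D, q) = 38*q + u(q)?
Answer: 1055359/331551 ≈ 3.1831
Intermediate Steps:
Q(n) = 30 + 5*n
u(S) = 3*S² + 27*S (u(S) = 3*((S² + 8*S) + S) = 3*(S² + 9*S) = 3*S² + 27*S)
l(D, q) = 38*q + 3*q*(9 + q)
3698/l(43, -33) + Q(-46)/1773 = 3698/((-33*(65 + 3*(-33)))) + (30 + 5*(-46))/1773 = 3698/((-33*(65 - 99))) + (30 - 230)*(1/1773) = 3698/((-33*(-34))) - 200*1/1773 = 3698/1122 - 200/1773 = 3698*(1/1122) - 200/1773 = 1849/561 - 200/1773 = 1055359/331551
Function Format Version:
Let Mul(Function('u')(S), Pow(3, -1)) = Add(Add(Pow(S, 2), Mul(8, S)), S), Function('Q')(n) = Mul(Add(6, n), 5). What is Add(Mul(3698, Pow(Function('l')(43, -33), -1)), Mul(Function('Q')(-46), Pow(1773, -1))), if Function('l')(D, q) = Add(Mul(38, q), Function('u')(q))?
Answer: Rational(1055359, 331551) ≈ 3.1831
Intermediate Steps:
Function('Q')(n) = Add(30, Mul(5, n))
Function('u')(S) = Add(Mul(3, Pow(S, 2)), Mul(27, S)) (Function('u')(S) = Mul(3, Add(Add(Pow(S, 2), Mul(8, S)), S)) = Mul(3, Add(Pow(S, 2), Mul(9, S))) = Add(Mul(3, Pow(S, 2)), Mul(27, S)))
Function('l')(D, q) = Add(Mul(38, q), Mul(3, q, Add(9, q)))
Add(Mul(3698, Pow(Function('l')(43, -33), -1)), Mul(Function('Q')(-46), Pow(1773, -1))) = Add(Mul(3698, Pow(Mul(-33, Add(65, Mul(3, -33))), -1)), Mul(Add(30, Mul(5, -46)), Pow(1773, -1))) = Add(Mul(3698, Pow(Mul(-33, Add(65, -99)), -1)), Mul(Add(30, -230), Rational(1, 1773))) = Add(Mul(3698, Pow(Mul(-33, -34), -1)), Mul(-200, Rational(1, 1773))) = Add(Mul(3698, Pow(1122, -1)), Rational(-200, 1773)) = Add(Mul(3698, Rational(1, 1122)), Rational(-200, 1773)) = Add(Rational(1849, 561), Rational(-200, 1773)) = Rational(1055359, 331551)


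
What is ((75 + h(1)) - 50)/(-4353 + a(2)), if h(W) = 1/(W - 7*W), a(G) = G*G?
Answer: -149/26094 ≈ -0.0057101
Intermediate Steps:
a(G) = G**2
h(W) = -1/(6*W) (h(W) = 1/(-6*W) = -1/(6*W))
((75 + h(1)) - 50)/(-4353 + a(2)) = ((75 - 1/6/1) - 50)/(-4353 + 2**2) = ((75 - 1/6*1) - 50)/(-4353 + 4) = ((75 - 1/6) - 50)/(-4349) = (449/6 - 50)*(-1/4349) = (149/6)*(-1/4349) = -149/26094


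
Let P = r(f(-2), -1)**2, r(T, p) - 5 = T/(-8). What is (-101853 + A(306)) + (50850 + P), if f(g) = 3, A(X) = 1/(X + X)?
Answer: -499211903/9792 ≈ -50982.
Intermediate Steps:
A(X) = 1/(2*X)
r(T, p) = 5 - T/8 (r(T, p) = 5 + T/(-8) = 5 + T*(-1/8) = 5 - T/8)
P = 1369/64 (P = (5 - 1/8*3)**2 = (5 - 3/8)**2 = (37/8)**2 = 1369/64 ≈ 21.391)
(-101853 + A(306)) + (50850 + P) = (-101853 + (1/2)/306) + (50850 + 1369/64) = (-101853 + (1/2)*(1/306)) + 3255769/64 = (-101853 + 1/612) + 3255769/64 = -62334035/612 + 3255769/64 = -499211903/9792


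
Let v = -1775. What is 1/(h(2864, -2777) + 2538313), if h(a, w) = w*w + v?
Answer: 1/10248267 ≈ 9.7577e-8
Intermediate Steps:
h(a, w) = -1775 + w**2 (h(a, w) = w*w - 1775 = w**2 - 1775 = -1775 + w**2)
1/(h(2864, -2777) + 2538313) = 1/((-1775 + (-2777)**2) + 2538313) = 1/((-1775 + 7711729) + 2538313) = 1/(7709954 + 2538313) = 1/10248267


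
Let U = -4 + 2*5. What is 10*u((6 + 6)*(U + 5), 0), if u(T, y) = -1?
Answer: -10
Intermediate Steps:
U = 6 (U = -4 + 10 = 6)
10*u((6 + 6)*(U + 5), 0) = 10*(-1) = -10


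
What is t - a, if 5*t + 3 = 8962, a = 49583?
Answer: -238956/5 ≈ -47791.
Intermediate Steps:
t = 8959/5 (t = -⅗ + (⅕)*8962 = -⅗ + 8962/5 = 8959/5 ≈ 1791.8)
t - a = 8959/5 - 1*49583 = 8959/5 - 49583 = -238956/5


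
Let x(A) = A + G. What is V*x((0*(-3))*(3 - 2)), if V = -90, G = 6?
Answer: -540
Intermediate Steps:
x(A) = 6 + A (x(A) = A + 6 = 6 + A)
V*x((0*(-3))*(3 - 2)) = -90*(6 + (0*(-3))*(3 - 2)) = -90*(6 + 0*1) = -90*(6 + 0) = -90*6 = -540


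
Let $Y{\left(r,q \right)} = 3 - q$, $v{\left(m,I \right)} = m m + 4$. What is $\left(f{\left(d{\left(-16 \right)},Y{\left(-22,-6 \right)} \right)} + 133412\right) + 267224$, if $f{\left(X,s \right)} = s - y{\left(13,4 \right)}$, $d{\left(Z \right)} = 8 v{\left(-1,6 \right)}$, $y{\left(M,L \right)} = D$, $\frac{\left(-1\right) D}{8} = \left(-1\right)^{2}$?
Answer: $400653$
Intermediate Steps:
$v{\left(m,I \right)} = 4 + m^{2}$ ($v{\left(m,I \right)} = m^{2} + 4 = 4 + m^{2}$)
$D = -8$ ($D = - 8 \left(-1\right)^{2} = \left(-8\right) 1 = -8$)
$y{\left(M,L \right)} = -8$
$d{\left(Z \right)} = 40$ ($d{\left(Z \right)} = 8 \left(4 + \left(-1\right)^{2}\right) = 8 \left(4 + 1\right) = 8 \cdot 5 = 40$)
$f{\left(X,s \right)} = 8 + s$ ($f{\left(X,s \right)} = s - -8 = s + 8 = 8 + s$)
$\left(f{\left(d{\left(-16 \right)},Y{\left(-22,-6 \right)} \right)} + 133412\right) + 267224 = \left(\left(8 + \left(3 - -6\right)\right) + 133412\right) + 267224 = \left(\left(8 + \left(3 + 6\right)\right) + 133412\right) + 267224 = \left(\left(8 + 9\right) + 133412\right) + 267224 = \left(17 + 133412\right) + 267224 = 133429 + 267224 = 400653$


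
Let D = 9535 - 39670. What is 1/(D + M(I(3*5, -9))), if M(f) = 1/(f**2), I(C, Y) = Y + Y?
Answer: -324/9763739 ≈ -3.3184e-5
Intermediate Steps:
I(C, Y) = 2*Y
D = -30135
M(f) = f**(-2)
1/(D + M(I(3*5, -9))) = 1/(-30135 + (2*(-9))**(-2)) = 1/(-30135 + (-18)**(-2)) = 1/(-30135 + 1/324) = 1/(-9763739/324) = -324/9763739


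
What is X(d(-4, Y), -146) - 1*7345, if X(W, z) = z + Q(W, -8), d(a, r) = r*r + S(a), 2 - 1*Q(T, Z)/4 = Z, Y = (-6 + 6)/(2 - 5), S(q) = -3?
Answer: -7451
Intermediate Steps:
Y = 0 (Y = 0/(-3) = 0*(-⅓) = 0)
Q(T, Z) = 8 - 4*Z
d(a, r) = -3 + r² (d(a, r) = r*r - 3 = r² - 3 = -3 + r²)
X(W, z) = 40 + z (X(W, z) = z + (8 - 4*(-8)) = z + (8 + 32) = z + 40 = 40 + z)
X(d(-4, Y), -146) - 1*7345 = (40 - 146) - 1*7345 = -106 - 7345 = -7451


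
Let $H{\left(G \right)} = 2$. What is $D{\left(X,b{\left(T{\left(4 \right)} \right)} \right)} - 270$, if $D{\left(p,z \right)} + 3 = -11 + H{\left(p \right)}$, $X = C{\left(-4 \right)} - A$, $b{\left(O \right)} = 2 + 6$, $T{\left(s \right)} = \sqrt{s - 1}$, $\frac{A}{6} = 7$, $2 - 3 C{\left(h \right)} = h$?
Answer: $-282$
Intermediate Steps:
$C{\left(h \right)} = \frac{2}{3} - \frac{h}{3}$
$A = 42$ ($A = 6 \cdot 7 = 42$)
$T{\left(s \right)} = \sqrt{-1 + s}$
$b{\left(O \right)} = 8$
$X = -40$ ($X = \left(\frac{2}{3} - - \frac{4}{3}\right) - 42 = \left(\frac{2}{3} + \frac{4}{3}\right) - 42 = 2 - 42 = -40$)
$D{\left(p,z \right)} = -12$ ($D{\left(p,z \right)} = -3 + \left(-11 + 2\right) = -3 - 9 = -12$)
$D{\left(X,b{\left(T{\left(4 \right)} \right)} \right)} - 270 = -12 - 270 = -282$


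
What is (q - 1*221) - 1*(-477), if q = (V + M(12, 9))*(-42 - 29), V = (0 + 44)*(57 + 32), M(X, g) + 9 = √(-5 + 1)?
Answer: -277141 - 142*I ≈ -2.7714e+5 - 142.0*I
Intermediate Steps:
M(X, g) = -9 + 2*I (M(X, g) = -9 + √(-5 + 1) = -9 + √(-4) = -9 + 2*I)
V = 3916 (V = 44*89 = 3916)
q = -277397 - 142*I (q = (3916 + (-9 + 2*I))*(-42 - 29) = (3907 + 2*I)*(-71) = -277397 - 142*I ≈ -2.774e+5 - 142.0*I)
(q - 1*221) - 1*(-477) = ((-277397 - 142*I) - 1*221) - 1*(-477) = ((-277397 - 142*I) - 221) + 477 = (-277618 - 142*I) + 477 = -277141 - 142*I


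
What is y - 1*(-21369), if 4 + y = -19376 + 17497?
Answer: 19486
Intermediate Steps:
y = -1883 (y = -4 + (-19376 + 17497) = -4 - 1879 = -1883)
y - 1*(-21369) = -1883 - 1*(-21369) = -1883 + 21369 = 19486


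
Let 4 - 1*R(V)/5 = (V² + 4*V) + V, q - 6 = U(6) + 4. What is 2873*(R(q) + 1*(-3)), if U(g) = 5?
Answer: -4260659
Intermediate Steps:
q = 15 (q = 6 + (5 + 4) = 6 + 9 = 15)
R(V) = 20 - 25*V - 5*V² (R(V) = 20 - 5*((V² + 4*V) + V) = 20 - 5*(V² + 5*V) = 20 + (-25*V - 5*V²) = 20 - 25*V - 5*V²)
2873*(R(q) + 1*(-3)) = 2873*((20 - 25*15 - 5*15²) + 1*(-3)) = 2873*((20 - 375 - 5*225) - 3) = 2873*((20 - 375 - 1125) - 3) = 2873*(-1480 - 3) = 2873*(-1483) = -4260659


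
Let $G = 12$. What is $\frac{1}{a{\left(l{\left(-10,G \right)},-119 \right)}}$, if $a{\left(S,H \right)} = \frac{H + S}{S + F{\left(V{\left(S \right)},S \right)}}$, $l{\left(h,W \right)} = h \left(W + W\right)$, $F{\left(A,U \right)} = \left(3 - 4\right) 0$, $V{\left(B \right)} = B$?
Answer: $\frac{240}{359} \approx 0.66852$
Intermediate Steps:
$F{\left(A,U \right)} = 0$ ($F{\left(A,U \right)} = \left(-1\right) 0 = 0$)
$l{\left(h,W \right)} = 2 W h$ ($l{\left(h,W \right)} = h 2 W = 2 W h$)
$a{\left(S,H \right)} = \frac{H + S}{S}$ ($a{\left(S,H \right)} = \frac{H + S}{S + 0} = \frac{H + S}{S}$)
$\frac{1}{a{\left(l{\left(-10,G \right)},-119 \right)}} = \frac{1}{\frac{1}{2 \cdot 12 \left(-10\right)} \left(-119 + 2 \cdot 12 \left(-10\right)\right)} = \frac{1}{\frac{1}{-240} \left(-119 - 240\right)} = \frac{1}{\left(- \frac{1}{240}\right) \left(-359\right)} = \frac{1}{\frac{359}{240}} = \frac{240}{359}$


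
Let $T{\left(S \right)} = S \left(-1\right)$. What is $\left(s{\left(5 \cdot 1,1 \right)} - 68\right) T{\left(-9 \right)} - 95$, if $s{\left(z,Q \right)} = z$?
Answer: $-662$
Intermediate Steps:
$T{\left(S \right)} = - S$
$\left(s{\left(5 \cdot 1,1 \right)} - 68\right) T{\left(-9 \right)} - 95 = \left(5 \cdot 1 - 68\right) \left(\left(-1\right) \left(-9\right)\right) - 95 = \left(5 - 68\right) 9 - 95 = \left(-63\right) 9 - 95 = -567 - 95 = -662$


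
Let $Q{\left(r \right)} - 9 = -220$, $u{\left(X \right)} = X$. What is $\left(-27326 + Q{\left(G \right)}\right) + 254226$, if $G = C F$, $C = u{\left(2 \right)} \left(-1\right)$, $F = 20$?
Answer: $226689$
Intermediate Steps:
$C = -2$ ($C = 2 \left(-1\right) = -2$)
$G = -40$ ($G = \left(-2\right) 20 = -40$)
$Q{\left(r \right)} = -211$ ($Q{\left(r \right)} = 9 - 220 = -211$)
$\left(-27326 + Q{\left(G \right)}\right) + 254226 = \left(-27326 - 211\right) + 254226 = -27537 + 254226 = 226689$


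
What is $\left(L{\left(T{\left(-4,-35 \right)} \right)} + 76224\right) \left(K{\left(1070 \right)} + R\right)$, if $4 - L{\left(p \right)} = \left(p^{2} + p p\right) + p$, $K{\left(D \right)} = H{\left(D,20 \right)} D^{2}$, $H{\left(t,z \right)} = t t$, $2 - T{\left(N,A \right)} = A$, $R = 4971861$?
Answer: $96282264520636033$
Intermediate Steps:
$T{\left(N,A \right)} = 2 - A$
$H{\left(t,z \right)} = t^{2}$
$K{\left(D \right)} = D^{4}$ ($K{\left(D \right)} = D^{2} D^{2} = D^{4}$)
$L{\left(p \right)} = 4 - p - 2 p^{2}$ ($L{\left(p \right)} = 4 - \left(\left(p^{2} + p p\right) + p\right) = 4 - \left(\left(p^{2} + p^{2}\right) + p\right) = 4 - \left(2 p^{2} + p\right) = 4 - \left(p + 2 p^{2}\right) = 4 - p - 2 p^{2}$)
$\left(L{\left(T{\left(-4,-35 \right)} \right)} + 76224\right) \left(K{\left(1070 \right)} + R\right) = \left(\left(4 - \left(2 - -35\right) - 2 \left(2 - -35\right)^{2}\right) + 76224\right) \left(1070^{4} + 4971861\right) = \left(\left(4 - \left(2 + 35\right) - 2 \left(2 + 35\right)^{2}\right) + 76224\right) \left(1310796010000 + 4971861\right) = \left(\left(4 - 37 - 2 \cdot 37^{2}\right) + 76224\right) 1310800981861 = \left(\left(4 - 37 - 2738\right) + 76224\right) 1310800981861 = \left(-2771 + 76224\right) 1310800981861 = 73453 \cdot 1310800981861 = 96282264520636033$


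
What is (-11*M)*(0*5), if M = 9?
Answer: 0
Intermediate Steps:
(-11*M)*(0*5) = (-11*9)*(0*5) = -99*0 = 0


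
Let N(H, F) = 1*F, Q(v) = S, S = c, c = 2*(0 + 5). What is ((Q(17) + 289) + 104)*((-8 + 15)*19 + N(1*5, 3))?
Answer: 54808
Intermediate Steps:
c = 10 (c = 2*5 = 10)
S = 10
Q(v) = 10
N(H, F) = F
((Q(17) + 289) + 104)*((-8 + 15)*19 + N(1*5, 3)) = ((10 + 289) + 104)*((-8 + 15)*19 + 3) = (299 + 104)*(7*19 + 3) = 403*(133 + 3) = 403*136 = 54808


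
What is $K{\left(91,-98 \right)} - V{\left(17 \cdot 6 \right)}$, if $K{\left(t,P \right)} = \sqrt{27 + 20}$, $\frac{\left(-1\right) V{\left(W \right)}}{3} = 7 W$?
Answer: $2142 + \sqrt{47} \approx 2148.9$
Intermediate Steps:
$V{\left(W \right)} = - 21 W$ ($V{\left(W \right)} = - 3 \cdot 7 W = - 21 W$)
$K{\left(t,P \right)} = \sqrt{47}$
$K{\left(91,-98 \right)} - V{\left(17 \cdot 6 \right)} = \sqrt{47} - - 21 \cdot 17 \cdot 6 = \sqrt{47} - \left(-21\right) 102 = \sqrt{47} - -2142 = \sqrt{47} + 2142 = 2142 + \sqrt{47}$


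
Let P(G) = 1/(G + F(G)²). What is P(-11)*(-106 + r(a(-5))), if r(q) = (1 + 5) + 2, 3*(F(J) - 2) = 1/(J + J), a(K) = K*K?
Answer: 426888/30755 ≈ 13.880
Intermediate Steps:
a(K) = K²
F(J) = 2 + 1/(6*J) (F(J) = 2 + 1/(3*(J + J)) = 2 + 1/(3*((2*J))) = 2 + (1/(2*J))/3 = 2 + 1/(6*J))
r(q) = 8 (r(q) = 6 + 2 = 8)
P(G) = 1/(G + (2 + 1/(6*G))²)
P(-11)*(-106 + r(a(-5))) = (36*(-11)²/((1 + 12*(-11))² + 36*(-11)³))*(-106 + 8) = (36*121/((1 - 132)² + 36*(-1331)))*(-98) = (36*121/((-131)² - 47916))*(-98) = (36*121/(17161 - 47916))*(-98) = (36*121/(-30755))*(-98) = (36*121*(-1/30755))*(-98) = -4356/30755*(-98) = 426888/30755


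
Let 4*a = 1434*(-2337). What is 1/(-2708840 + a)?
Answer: -2/7093309 ≈ -2.8196e-7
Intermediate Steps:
a = -1675629/2 (a = (1434*(-2337))/4 = (¼)*(-3351258) = -1675629/2 ≈ -8.3781e+5)
1/(-2708840 + a) = 1/(-2708840 - 1675629/2) = 1/(-7093309/2) = -2/7093309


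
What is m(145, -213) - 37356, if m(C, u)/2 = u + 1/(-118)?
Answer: -2229139/59 ≈ -37782.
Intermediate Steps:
m(C, u) = -1/59 + 2*u (m(C, u) = 2*(u + 1/(-118)) = 2*(u - 1/118) = 2*(-1/118 + u) = -1/59 + 2*u)
m(145, -213) - 37356 = (-1/59 + 2*(-213)) - 37356 = (-1/59 - 426) - 37356 = -25135/59 - 37356 = -2229139/59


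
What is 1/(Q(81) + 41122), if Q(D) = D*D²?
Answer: 1/572563 ≈ 1.7465e-6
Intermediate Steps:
Q(D) = D³
1/(Q(81) + 41122) = 1/(81³ + 41122) = 1/(531441 + 41122) = 1/572563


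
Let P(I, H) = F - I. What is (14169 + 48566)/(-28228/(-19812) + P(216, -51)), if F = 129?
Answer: -310726455/423854 ≈ -733.10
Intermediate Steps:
P(I, H) = 129 - I
(14169 + 48566)/(-28228/(-19812) + P(216, -51)) = (14169 + 48566)/(-28228/(-19812) + (129 - 1*216)) = 62735/(-28228*(-1/19812) + (129 - 216)) = 62735/(7057/4953 - 87) = 62735/(-423854/4953) = 62735*(-4953/423854) = -310726455/423854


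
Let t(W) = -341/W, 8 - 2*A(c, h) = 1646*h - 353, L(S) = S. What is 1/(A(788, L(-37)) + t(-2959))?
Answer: 538/16479809 ≈ 3.2646e-5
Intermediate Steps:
A(c, h) = 361/2 - 823*h (A(c, h) = 4 - (1646*h - 353)/2 = 4 - (-353 + 1646*h)/2 = 4 + (353/2 - 823*h) = 361/2 - 823*h)
1/(A(788, L(-37)) + t(-2959)) = 1/((361/2 - 823*(-37)) - 341/(-2959)) = 1/((361/2 + 30451) - 341*(-1/2959)) = 1/(61263/2 + 31/269) = 1/(16479809/538) = 538/16479809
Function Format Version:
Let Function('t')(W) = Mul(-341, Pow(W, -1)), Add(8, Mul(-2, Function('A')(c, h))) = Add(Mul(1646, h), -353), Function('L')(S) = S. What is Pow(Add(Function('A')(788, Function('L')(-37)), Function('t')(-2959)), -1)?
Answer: Rational(538, 16479809) ≈ 3.2646e-5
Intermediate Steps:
Function('A')(c, h) = Add(Rational(361, 2), Mul(-823, h)) (Function('A')(c, h) = Add(4, Mul(Rational(-1, 2), Add(Mul(1646, h), -353))) = Add(4, Mul(Rational(-1, 2), Add(-353, Mul(1646, h)))) = Add(4, Add(Rational(353, 2), Mul(-823, h))) = Add(Rational(361, 2), Mul(-823, h)))
Pow(Add(Function('A')(788, Function('L')(-37)), Function('t')(-2959)), -1) = Pow(Add(Add(Rational(361, 2), Mul(-823, -37)), Mul(-341, Pow(-2959, -1))), -1) = Pow(Add(Add(Rational(361, 2), 30451), Mul(-341, Rational(-1, 2959))), -1) = Pow(Add(Rational(61263, 2), Rational(31, 269)), -1) = Pow(Rational(16479809, 538), -1) = Rational(538, 16479809)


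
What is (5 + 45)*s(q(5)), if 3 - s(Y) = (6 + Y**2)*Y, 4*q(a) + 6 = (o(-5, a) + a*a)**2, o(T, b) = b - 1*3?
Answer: -9450057075/32 ≈ -2.9531e+8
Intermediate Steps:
o(T, b) = -3 + b (o(T, b) = b - 3 = -3 + b)
q(a) = -3/2 + (-3 + a + a**2)**2/4 (q(a) = -3/2 + ((-3 + a) + a*a)**2/4 = -3/2 + ((-3 + a) + a**2)**2/4 = -3/2 + (-3 + a + a**2)**2/4)
s(Y) = 3 - Y*(6 + Y**2) (s(Y) = 3 - (6 + Y**2)*Y = 3 - Y*(6 + Y**2))
(5 + 45)*s(q(5)) = (5 + 45)*(3 - (-3/2 + (-3 + 5 + 5**2)**2/4)**3 - 6*(-3/2 + (-3 + 5 + 5**2)**2/4)) = 50*(3 - (-3/2 + (-3 + 5 + 25)**2/4)**3 - 6*(-3/2 + (-3 + 5 + 25)**2/4)) = 50*(3 - (-3/2 + (1/4)*27**2)**3 - 6*(-3/2 + (1/4)*27**2)) = 50*(3 - (-3/2 + (1/4)*729)**3 - 6*(-3/2 + (1/4)*729)) = 50*(3 - (-3/2 + 729/4)**3 - 6*(-3/2 + 729/4)) = 50*(3 - (723/4)**3 - 6*723/4) = 50*(3 - 1*377933067/64 - 2169/2) = 50*(3 - 377933067/64 - 2169/2) = 50*(-378002283/64) = -9450057075/32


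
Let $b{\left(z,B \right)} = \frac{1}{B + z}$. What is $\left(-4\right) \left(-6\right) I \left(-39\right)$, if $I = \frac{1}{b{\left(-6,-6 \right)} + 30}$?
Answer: $- \frac{11232}{359} \approx -31.287$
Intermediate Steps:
$I = \frac{12}{359}$ ($I = \frac{1}{\frac{1}{-6 - 6} + 30} = \frac{1}{\frac{1}{-12} + 30} = \frac{1}{- \frac{1}{12} + 30} = \frac{1}{\frac{359}{12}} = \frac{12}{359} \approx 0.033426$)
$\left(-4\right) \left(-6\right) I \left(-39\right) = \left(-4\right) \left(-6\right) \frac{12}{359} \left(-39\right) = 24 \cdot \frac{12}{359} \left(-39\right) = \frac{288}{359} \left(-39\right) = - \frac{11232}{359}$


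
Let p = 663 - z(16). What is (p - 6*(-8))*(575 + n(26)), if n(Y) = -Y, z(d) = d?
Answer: 381555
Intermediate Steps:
p = 647 (p = 663 - 1*16 = 663 - 16 = 647)
(p - 6*(-8))*(575 + n(26)) = (647 - 6*(-8))*(575 - 1*26) = (647 + 48)*(575 - 26) = 695*549 = 381555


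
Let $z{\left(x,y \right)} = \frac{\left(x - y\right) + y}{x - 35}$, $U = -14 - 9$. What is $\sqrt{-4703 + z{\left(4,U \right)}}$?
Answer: $\frac{i \sqrt{4519707}}{31} \approx 68.579 i$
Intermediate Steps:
$U = -23$ ($U = -14 - 9 = -23$)
$z{\left(x,y \right)} = \frac{x}{-35 + x}$
$\sqrt{-4703 + z{\left(4,U \right)}} = \sqrt{-4703 + \frac{4}{-35 + 4}} = \sqrt{-4703 + \frac{4}{-31}} = \sqrt{-4703 + 4 \left(- \frac{1}{31}\right)} = \sqrt{-4703 - \frac{4}{31}} = \sqrt{- \frac{145797}{31}} = \frac{i \sqrt{4519707}}{31}$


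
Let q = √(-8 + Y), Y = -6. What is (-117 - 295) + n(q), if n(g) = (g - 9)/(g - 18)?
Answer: -69540/169 - 9*I*√14/338 ≈ -411.48 - 0.09963*I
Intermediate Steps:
q = I*√14 (q = √(-8 - 6) = √(-14) = I*√14 ≈ 3.7417*I)
n(g) = (-9 + g)/(-18 + g)
(-117 - 295) + n(q) = (-117 - 295) + (-9 + I*√14)/(-18 + I*√14) = -412 + (-9 + I*√14)/(-18 + I*√14)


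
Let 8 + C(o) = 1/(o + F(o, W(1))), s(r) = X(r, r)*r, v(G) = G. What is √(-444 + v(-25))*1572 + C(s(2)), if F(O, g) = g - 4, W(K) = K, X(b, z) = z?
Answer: -7 + 1572*I*√469 ≈ -7.0 + 34044.0*I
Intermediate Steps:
F(O, g) = -4 + g
s(r) = r² (s(r) = r*r = r²)
C(o) = -8 + 1/(-3 + o) (C(o) = -8 + 1/(o + (-4 + 1)) = -8 + 1/(o - 3) = -8 + 1/(-3 + o))
√(-444 + v(-25))*1572 + C(s(2)) = √(-444 - 25)*1572 + (25 - 8*2²)/(-3 + 2²) = √(-469)*1572 + (25 - 8*4)/(-3 + 4) = (I*√469)*1572 + (25 - 32)/1 = 1572*I*√469 + 1*(-7) = 1572*I*√469 - 7 = -7 + 1572*I*√469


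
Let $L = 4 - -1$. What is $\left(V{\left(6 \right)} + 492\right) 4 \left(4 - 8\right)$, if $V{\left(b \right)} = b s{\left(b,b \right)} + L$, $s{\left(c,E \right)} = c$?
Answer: $-8528$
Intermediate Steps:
$L = 5$ ($L = 4 + 1 = 5$)
$V{\left(b \right)} = 5 + b^{2}$ ($V{\left(b \right)} = b b + 5 = b^{2} + 5 = 5 + b^{2}$)
$\left(V{\left(6 \right)} + 492\right) 4 \left(4 - 8\right) = \left(\left(5 + 6^{2}\right) + 492\right) 4 \left(4 - 8\right) = \left(\left(5 + 36\right) + 492\right) 4 \left(-4\right) = \left(41 + 492\right) \left(-16\right) = 533 \left(-16\right) = -8528$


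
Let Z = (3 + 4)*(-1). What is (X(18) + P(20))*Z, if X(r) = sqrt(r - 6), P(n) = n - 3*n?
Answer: 280 - 14*sqrt(3) ≈ 255.75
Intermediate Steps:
Z = -7 (Z = 7*(-1) = -7)
P(n) = -2*n
X(r) = sqrt(-6 + r)
(X(18) + P(20))*Z = (sqrt(-6 + 18) - 2*20)*(-7) = (sqrt(12) - 40)*(-7) = (2*sqrt(3) - 40)*(-7) = (-40 + 2*sqrt(3))*(-7) = 280 - 14*sqrt(3)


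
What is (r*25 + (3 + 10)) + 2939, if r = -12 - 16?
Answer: 2252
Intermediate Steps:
r = -28
(r*25 + (3 + 10)) + 2939 = (-28*25 + (3 + 10)) + 2939 = (-700 + 13) + 2939 = -687 + 2939 = 2252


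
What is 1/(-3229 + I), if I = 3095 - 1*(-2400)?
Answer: 1/2266 ≈ 0.00044131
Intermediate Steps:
I = 5495 (I = 3095 + 2400 = 5495)
1/(-3229 + I) = 1/(-3229 + 5495) = 1/2266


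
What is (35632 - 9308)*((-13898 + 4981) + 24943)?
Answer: 421868424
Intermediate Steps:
(35632 - 9308)*((-13898 + 4981) + 24943) = 26324*(-8917 + 24943) = 26324*16026 = 421868424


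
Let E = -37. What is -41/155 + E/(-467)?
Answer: -13412/72385 ≈ -0.18529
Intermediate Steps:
-41/155 + E/(-467) = -41/155 - 37/(-467) = -41*1/155 - 37*(-1/467) = -41/155 + 37/467 = -13412/72385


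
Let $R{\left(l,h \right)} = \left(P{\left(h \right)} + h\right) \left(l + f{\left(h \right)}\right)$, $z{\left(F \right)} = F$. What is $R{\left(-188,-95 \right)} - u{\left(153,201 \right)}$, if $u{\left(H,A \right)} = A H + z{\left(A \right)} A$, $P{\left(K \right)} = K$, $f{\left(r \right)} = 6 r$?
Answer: $72866$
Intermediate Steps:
$R{\left(l,h \right)} = 2 h \left(l + 6 h\right)$ ($R{\left(l,h \right)} = \left(h + h\right) \left(l + 6 h\right) = 2 h \left(l + 6 h\right)$)
$u{\left(H,A \right)} = A^{2} + A H$ ($u{\left(H,A \right)} = A H + A A = A H + A^{2} = A^{2} + A H$)
$R{\left(-188,-95 \right)} - u{\left(153,201 \right)} = 2 \left(-95\right) \left(-188 + 6 \left(-95\right)\right) - 201 \left(201 + 153\right) = 2 \left(-95\right) \left(-188 - 570\right) - 201 \cdot 354 = 2 \left(-95\right) \left(-758\right) - 71154 = 144020 - 71154 = 72866$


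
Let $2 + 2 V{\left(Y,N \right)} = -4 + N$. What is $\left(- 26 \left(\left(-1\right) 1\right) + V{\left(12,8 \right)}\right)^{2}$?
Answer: $729$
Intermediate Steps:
$V{\left(Y,N \right)} = -3 + \frac{N}{2}$ ($V{\left(Y,N \right)} = -1 + \frac{-4 + N}{2} = -1 + \left(-2 + \frac{N}{2}\right) = -3 + \frac{N}{2}$)
$\left(- 26 \left(\left(-1\right) 1\right) + V{\left(12,8 \right)}\right)^{2} = \left(- 26 \left(\left(-1\right) 1\right) + \left(-3 + \frac{1}{2} \cdot 8\right)\right)^{2} = \left(\left(-26\right) \left(-1\right) + \left(-3 + 4\right)\right)^{2} = \left(26 + 1\right)^{2} = 27^{2} = 729$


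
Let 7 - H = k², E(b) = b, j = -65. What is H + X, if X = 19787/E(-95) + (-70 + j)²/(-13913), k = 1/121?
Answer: -3920506238536/19351522135 ≈ -202.59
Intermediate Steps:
k = 1/121 ≈ 0.0082645
X = -277027906/1321735 (X = 19787/(-95) + (-70 - 65)²/(-13913) = 19787*(-1/95) + (-135)²*(-1/13913) = -19787/95 + 18225*(-1/13913) = -19787/95 - 18225/13913 = -277027906/1321735 ≈ -209.59)
H = 102486/14641 (H = 7 - (1/121)² = 7 - 1*1/14641 = 7 - 1/14641 = 102486/14641 ≈ 6.9999)
H + X = 102486/14641 - 277027906/1321735 = -3920506238536/19351522135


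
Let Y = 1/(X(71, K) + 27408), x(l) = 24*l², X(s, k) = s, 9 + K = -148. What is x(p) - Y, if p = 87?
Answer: 4991725223/27479 ≈ 1.8166e+5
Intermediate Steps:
K = -157 (K = -9 - 148 = -157)
Y = 1/27479 (Y = 1/(71 + 27408) = 1/27479 ≈ 3.6391e-5)
x(p) - Y = 24*87² - 1*1/27479 = 24*7569 - 1/27479 = 181656 - 1/27479 = 4991725223/27479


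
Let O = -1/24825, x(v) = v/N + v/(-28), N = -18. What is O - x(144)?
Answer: 2283893/173775 ≈ 13.143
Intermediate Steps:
x(v) = -23*v/252 (x(v) = v/(-18) + v/(-28) = v*(-1/18) + v*(-1/28) = -v/18 - v/28 = -23*v/252)
O = -1/24825 (O = -1*1/24825 = -1/24825 ≈ -4.0282e-5)
O - x(144) = -1/24825 - (-23)*144/252 = -1/24825 - 1*(-92/7) = -1/24825 + 92/7 = 2283893/173775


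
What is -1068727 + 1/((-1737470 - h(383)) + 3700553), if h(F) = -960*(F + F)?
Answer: -2883898892060/2698443 ≈ -1.0687e+6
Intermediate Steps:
h(F) = -1920*F
-1068727 + 1/((-1737470 - h(383)) + 3700553) = -1068727 + 1/((-1737470 - (-1920)*383) + 3700553) = -1068727 + 1/((-1737470 - 1*(-735360)) + 3700553) = -1068727 + 1/((-1737470 + 735360) + 3700553) = -1068727 + 1/(-1002110 + 3700553) = -1068727 + 1/2698443 = -2883898892060/2698443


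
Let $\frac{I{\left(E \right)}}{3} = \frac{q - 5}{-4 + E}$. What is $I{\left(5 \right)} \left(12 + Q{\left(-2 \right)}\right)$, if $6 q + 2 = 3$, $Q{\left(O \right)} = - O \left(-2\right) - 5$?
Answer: $- \frac{87}{2} \approx -43.5$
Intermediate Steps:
$Q{\left(O \right)} = -5 + 2 O$ ($Q{\left(O \right)} = 2 O - 5 = -5 + 2 O$)
$q = \frac{1}{6}$ ($q = - \frac{1}{3} + \frac{1}{6} \cdot 3 = - \frac{1}{3} + \frac{1}{2} = \frac{1}{6} \approx 0.16667$)
$I{\left(E \right)} = - \frac{29}{2 \left(-4 + E\right)}$ ($I{\left(E \right)} = 3 \frac{\frac{1}{6} - 5}{-4 + E} = 3 \left(- \frac{29}{6 \left(-4 + E\right)}\right) = - \frac{29}{2 \left(-4 + E\right)}$)
$I{\left(5 \right)} \left(12 + Q{\left(-2 \right)}\right) = - \frac{29}{-8 + 2 \cdot 5} \left(12 + \left(-5 + 2 \left(-2\right)\right)\right) = - \frac{29}{-8 + 10} \left(12 - 9\right) = - \frac{29}{2} \left(12 - 9\right) = \left(-29\right) \frac{1}{2} \cdot 3 = \left(- \frac{29}{2}\right) 3 = - \frac{87}{2}$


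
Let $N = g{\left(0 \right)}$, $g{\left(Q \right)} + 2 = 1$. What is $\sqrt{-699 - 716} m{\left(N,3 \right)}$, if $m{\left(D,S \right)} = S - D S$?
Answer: $6 i \sqrt{1415} \approx 225.7 i$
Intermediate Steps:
$g{\left(Q \right)} = -1$ ($g{\left(Q \right)} = -2 + 1 = -1$)
$N = -1$
$m{\left(D,S \right)} = S - D S$
$\sqrt{-699 - 716} m{\left(N,3 \right)} = \sqrt{-699 - 716} \cdot 3 \left(1 - -1\right) = \sqrt{-1415} \cdot 3 \left(1 + 1\right) = i \sqrt{1415} \cdot 3 \cdot 2 = i \sqrt{1415} \cdot 6 = 6 i \sqrt{1415}$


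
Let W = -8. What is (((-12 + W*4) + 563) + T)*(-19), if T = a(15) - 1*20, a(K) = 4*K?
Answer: -10621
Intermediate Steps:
T = 40 (T = 4*15 - 1*20 = 60 - 20 = 40)
(((-12 + W*4) + 563) + T)*(-19) = (((-12 - 8*4) + 563) + 40)*(-19) = (((-12 - 32) + 563) + 40)*(-19) = ((-44 + 563) + 40)*(-19) = (519 + 40)*(-19) = 559*(-19) = -10621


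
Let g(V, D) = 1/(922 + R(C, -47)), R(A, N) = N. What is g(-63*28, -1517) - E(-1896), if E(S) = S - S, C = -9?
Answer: 1/875 ≈ 0.0011429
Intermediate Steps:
E(S) = 0
g(V, D) = 1/875 (g(V, D) = 1/(922 - 47) = 1/875)
g(-63*28, -1517) - E(-1896) = 1/875 - 1*0 = 1/875 + 0 = 1/875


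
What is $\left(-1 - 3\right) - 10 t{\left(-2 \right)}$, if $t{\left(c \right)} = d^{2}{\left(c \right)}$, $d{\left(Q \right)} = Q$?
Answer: $-44$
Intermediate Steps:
$t{\left(c \right)} = c^{2}$
$\left(-1 - 3\right) - 10 t{\left(-2 \right)} = \left(-1 - 3\right) - 10 \left(-2\right)^{2} = -4 - 40 = -44$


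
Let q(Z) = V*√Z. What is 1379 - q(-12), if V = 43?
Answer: 1379 - 86*I*√3 ≈ 1379.0 - 148.96*I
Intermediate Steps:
q(Z) = 43*√Z
1379 - q(-12) = 1379 - 43*√(-12) = 1379 - 43*2*I*√3 = 1379 - 86*I*√3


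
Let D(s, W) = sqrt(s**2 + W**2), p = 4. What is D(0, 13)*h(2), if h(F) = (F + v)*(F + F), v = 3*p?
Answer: 728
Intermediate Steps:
v = 12 (v = 3*4 = 12)
h(F) = 2*F*(12 + F) (h(F) = (F + 12)*(F + F) = (12 + F)*(2*F) = 2*F*(12 + F))
D(s, W) = sqrt(W**2 + s**2)
D(0, 13)*h(2) = sqrt(13**2 + 0**2)*(2*2*(12 + 2)) = sqrt(169 + 0)*(2*2*14) = sqrt(169)*56 = 13*56 = 728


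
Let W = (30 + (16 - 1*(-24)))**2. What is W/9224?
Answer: 1225/2306 ≈ 0.53122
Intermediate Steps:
W = 4900 (W = (30 + (16 + 24))**2 = (30 + 40)**2 = 70**2 = 4900)
W/9224 = 4900/9224 = 4900*(1/9224) = 1225/2306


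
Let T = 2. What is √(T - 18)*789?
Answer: 3156*I ≈ 3156.0*I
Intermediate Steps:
√(T - 18)*789 = √(2 - 18)*789 = √(-16)*789 = (4*I)*789 = 3156*I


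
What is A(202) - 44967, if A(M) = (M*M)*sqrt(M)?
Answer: -44967 + 40804*sqrt(202) ≈ 5.3497e+5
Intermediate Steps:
A(M) = M**(5/2) (A(M) = M**2*sqrt(M) = M**(5/2))
A(202) - 44967 = 202**(5/2) - 44967 = 40804*sqrt(202) - 44967 = -44967 + 40804*sqrt(202)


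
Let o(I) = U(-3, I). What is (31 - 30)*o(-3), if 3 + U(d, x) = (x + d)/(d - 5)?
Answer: -9/4 ≈ -2.2500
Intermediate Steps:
U(d, x) = -3 + (d + x)/(-5 + d) (U(d, x) = -3 + (x + d)/(d - 5) = -3 + (d + x)/(-5 + d))
o(I) = -21/8 - I/8 (o(I) = (15 + I - 2*(-3))/(-5 - 3) = (15 + I + 6)/(-8) = -(21 + I)/8 = -21/8 - I/8)
(31 - 30)*o(-3) = (31 - 30)*(-21/8 - ⅛*(-3)) = 1*(-21/8 + 3/8) = 1*(-9/4) = -9/4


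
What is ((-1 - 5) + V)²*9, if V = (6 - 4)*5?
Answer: 144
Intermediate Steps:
V = 10 (V = 2*5 = 10)
((-1 - 5) + V)²*9 = ((-1 - 5) + 10)²*9 = (-6 + 10)²*9 = 4²*9 = 16*9 = 144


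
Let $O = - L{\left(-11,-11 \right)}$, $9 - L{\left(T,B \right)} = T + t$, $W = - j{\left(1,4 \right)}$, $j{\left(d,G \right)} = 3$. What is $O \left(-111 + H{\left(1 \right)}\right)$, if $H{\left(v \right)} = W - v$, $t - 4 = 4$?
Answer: $1380$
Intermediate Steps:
$t = 8$ ($t = 4 + 4 = 8$)
$W = -3$ ($W = \left(-1\right) 3 = -3$)
$L{\left(T,B \right)} = 1 - T$ ($L{\left(T,B \right)} = 9 - \left(T + 8\right) = 9 - \left(8 + T\right) = 1 - T$)
$H{\left(v \right)} = -3 - v$
$O = -12$ ($O = - (1 - -11) = - (1 + 11) = \left(-1\right) 12 = -12$)
$O \left(-111 + H{\left(1 \right)}\right) = - 12 \left(-111 - 4\right) = \left(-12\right) \left(-115\right) = 1380$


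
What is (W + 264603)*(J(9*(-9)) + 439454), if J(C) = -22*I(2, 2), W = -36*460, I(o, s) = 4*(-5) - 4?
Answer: 109134455226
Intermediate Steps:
I(o, s) = -24 (I(o, s) = -20 - 4 = -24)
W = -16560
J(C) = 528 (J(C) = -22*(-24) = 528)
(W + 264603)*(J(9*(-9)) + 439454) = (-16560 + 264603)*(528 + 439454) = 248043*439982 = 109134455226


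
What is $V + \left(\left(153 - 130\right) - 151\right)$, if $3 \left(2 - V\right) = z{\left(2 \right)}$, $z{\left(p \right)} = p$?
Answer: $- \frac{380}{3} \approx -126.67$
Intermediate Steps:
$V = \frac{4}{3}$ ($V = 2 - \frac{2}{3} = \frac{4}{3} \approx 1.3333$)
$V + \left(\left(153 - 130\right) - 151\right) = \frac{4}{3} + \left(\left(153 - 130\right) - 151\right) = \frac{4}{3} + \left(23 - 151\right) = \frac{4}{3} - 128 = - \frac{380}{3}$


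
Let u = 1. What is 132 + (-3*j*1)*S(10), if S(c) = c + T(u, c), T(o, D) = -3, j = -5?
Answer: 237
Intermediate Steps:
S(c) = -3 + c (S(c) = c - 3 = -3 + c)
132 + (-3*j*1)*S(10) = 132 + (-3*(-5)*1)*(-3 + 10) = 132 + (15*1)*7 = 132 + 15*7 = 132 + 105 = 237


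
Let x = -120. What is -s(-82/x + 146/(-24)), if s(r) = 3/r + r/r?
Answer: -4/9 ≈ -0.44444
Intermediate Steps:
s(r) = 1 + 3/r (s(r) = 3/r + 1 = 1 + 3/r)
-s(-82/x + 146/(-24)) = -(3 + (-82/(-120) + 146/(-24)))/(-82/(-120) + 146/(-24)) = -(3 + (-82*(-1/120) + 146*(-1/24)))/(-82*(-1/120) + 146*(-1/24)) = -(3 + (41/60 - 73/12))/(41/60 - 73/12) = -(3 - 27/5)/(-27/5) = -(-5)*(-12)/(27*5) = -1*4/9 = -4/9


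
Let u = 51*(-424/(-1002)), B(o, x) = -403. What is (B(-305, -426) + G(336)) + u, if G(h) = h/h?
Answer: -63530/167 ≈ -380.42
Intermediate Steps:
G(h) = 1
u = 3604/167 (u = 51*(-424*(-1/1002)) = 51*(212/501) = 3604/167 ≈ 21.581)
(B(-305, -426) + G(336)) + u = (-403 + 1) + 3604/167 = -402 + 3604/167 = -63530/167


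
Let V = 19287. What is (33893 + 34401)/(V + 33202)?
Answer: 68294/52489 ≈ 1.3011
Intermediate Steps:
(33893 + 34401)/(V + 33202) = (33893 + 34401)/(19287 + 33202) = 68294/52489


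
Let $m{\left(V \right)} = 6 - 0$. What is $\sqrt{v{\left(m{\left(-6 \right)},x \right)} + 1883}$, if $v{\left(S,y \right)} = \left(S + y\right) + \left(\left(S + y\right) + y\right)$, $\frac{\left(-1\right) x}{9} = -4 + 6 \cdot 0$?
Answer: $\sqrt{2003} \approx 44.755$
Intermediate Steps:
$x = 36$ ($x = - 9 \left(-4 + 6 \cdot 0\right) = - 9 \left(-4 + 0\right) = \left(-9\right) \left(-4\right) = 36$)
$m{\left(V \right)} = 6$ ($m{\left(V \right)} = 6 + 0 = 6$)
$v{\left(S,y \right)} = 2 S + 3 y$ ($v{\left(S,y \right)} = \left(S + y\right) + \left(S + 2 y\right) = 2 S + 3 y$)
$\sqrt{v{\left(m{\left(-6 \right)},x \right)} + 1883} = \sqrt{\left(2 \cdot 6 + 3 \cdot 36\right) + 1883} = \sqrt{\left(12 + 108\right) + 1883} = \sqrt{120 + 1883} = \sqrt{2003}$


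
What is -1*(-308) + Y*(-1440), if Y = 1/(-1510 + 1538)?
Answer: 1796/7 ≈ 256.57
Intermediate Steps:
Y = 1/28 ≈ 0.035714
-1*(-308) + Y*(-1440) = -1*(-308) + (1/28)*(-1440) = 308 - 360/7 = 1796/7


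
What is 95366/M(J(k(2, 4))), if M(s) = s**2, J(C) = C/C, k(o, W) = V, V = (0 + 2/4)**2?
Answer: 95366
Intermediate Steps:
V = 1/4 (V = (0 + 2*(1/4))**2 = (0 + 1/2)**2 = (1/2)**2 = 1/4 ≈ 0.25000)
k(o, W) = 1/4
J(C) = 1
95366/M(J(k(2, 4))) = 95366/(1**2) = 95366/1 = 95366*1 = 95366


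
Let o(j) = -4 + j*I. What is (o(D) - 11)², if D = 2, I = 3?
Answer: 81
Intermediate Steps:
o(j) = -4 + 3*j (o(j) = -4 + j*3 = -4 + 3*j)
(o(D) - 11)² = ((-4 + 3*2) - 11)² = ((-4 + 6) - 11)² = (2 - 11)² = (-9)² = 81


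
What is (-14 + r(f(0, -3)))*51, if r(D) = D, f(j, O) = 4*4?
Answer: 102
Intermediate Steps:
f(j, O) = 16
(-14 + r(f(0, -3)))*51 = (-14 + 16)*51 = 2*51 = 102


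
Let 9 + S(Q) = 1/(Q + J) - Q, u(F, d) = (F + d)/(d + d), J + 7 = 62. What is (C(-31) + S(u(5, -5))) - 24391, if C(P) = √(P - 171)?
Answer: -1341999/55 + I*√202 ≈ -24400.0 + 14.213*I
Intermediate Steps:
J = 55 (J = -7 + 62 = 55)
u(F, d) = (F + d)/(2*d) (u(F, d) = (F + d)/((2*d)) = (F + d)*(1/(2*d)) = (F + d)/(2*d))
C(P) = √(-171 + P)
S(Q) = -9 + 1/(55 + Q) - Q (S(Q) = -9 + (1/(Q + 55) - Q) = -9 + (1/(55 + Q) - Q) = -9 + 1/(55 + Q) - Q)
(C(-31) + S(u(5, -5))) - 24391 = (√(-171 - 31) + (-494 - ((½)*(5 - 5)/(-5))² - 32*(5 - 5)/(-5))/(55 + (½)*(5 - 5)/(-5))) - 24391 = (√(-202) + (-494 - ((½)*(-⅕)*0)² - 32*(-1)*0/5)/(55 + (½)*(-⅕)*0)) - 24391 = (I*√202 + (-494 - 1*0² - 64*0)/(55 + 0)) - 24391 = (I*√202 + (-494 - 1*0 + 0)/55) - 24391 = (I*√202 + (-494 + 0 + 0)/55) - 24391 = (I*√202 + (1/55)*(-494)) - 24391 = (I*√202 - 494/55) - 24391 = (-494/55 + I*√202) - 24391 = -1341999/55 + I*√202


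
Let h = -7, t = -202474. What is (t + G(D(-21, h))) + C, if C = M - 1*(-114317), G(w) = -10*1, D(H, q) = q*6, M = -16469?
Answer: -104636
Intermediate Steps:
D(H, q) = 6*q
G(w) = -10
C = 97848 (C = -16469 - 1*(-114317) = -16469 + 114317 = 97848)
(t + G(D(-21, h))) + C = (-202474 - 10) + 97848 = -202484 + 97848 = -104636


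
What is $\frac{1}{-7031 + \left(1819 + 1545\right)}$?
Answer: $- \frac{1}{3667} \approx -0.0002727$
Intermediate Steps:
$\frac{1}{-7031 + \left(1819 + 1545\right)} = \frac{1}{-7031 + 3364} = \frac{1}{-3667} = - \frac{1}{3667}$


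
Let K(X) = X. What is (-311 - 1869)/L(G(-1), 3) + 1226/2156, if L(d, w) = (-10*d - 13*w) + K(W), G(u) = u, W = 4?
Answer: 473073/5390 ≈ 87.769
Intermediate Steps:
L(d, w) = 4 - 13*w - 10*d (L(d, w) = (-10*d - 13*w) + 4 = (-13*w - 10*d) + 4 = 4 - 13*w - 10*d)
(-311 - 1869)/L(G(-1), 3) + 1226/2156 = (-311 - 1869)/(4 - 13*3 - 10*(-1)) + 1226/2156 = -2180/(4 - 39 + 10) + 1226*(1/2156) = -2180/(-25) + 613/1078 = -2180*(-1/25) + 613/1078 = 436/5 + 613/1078 = 473073/5390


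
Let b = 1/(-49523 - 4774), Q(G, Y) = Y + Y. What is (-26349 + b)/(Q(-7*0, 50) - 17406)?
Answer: 715335827/469831941 ≈ 1.5225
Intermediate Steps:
Q(G, Y) = 2*Y
b = -1/54297 (b = 1/(-54297) = -1/54297 ≈ -1.8417e-5)
(-26349 + b)/(Q(-7*0, 50) - 17406) = (-26349 - 1/54297)/(2*50 - 17406) = -1430671654/(54297*(100 - 17406)) = -1430671654/54297/(-17306) = -1430671654/54297*(-1/17306) = 715335827/469831941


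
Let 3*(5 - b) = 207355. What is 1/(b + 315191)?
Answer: 3/738233 ≈ 4.0638e-6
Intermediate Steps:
b = -207340/3 (b = 5 - ⅓*207355 = 5 - 207355/3 = -207340/3 ≈ -69113.)
1/(b + 315191) = 1/(-207340/3 + 315191) = 1/(738233/3) = 3/738233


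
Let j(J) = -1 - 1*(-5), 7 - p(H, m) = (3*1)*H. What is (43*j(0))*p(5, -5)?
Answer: -1376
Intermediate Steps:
p(H, m) = 7 - 3*H (p(H, m) = 7 - 3*1*H = 7 - 3*H)
j(J) = 4 (j(J) = -1 + 5 = 4)
(43*j(0))*p(5, -5) = (43*4)*(7 - 3*5) = 172*(7 - 15) = 172*(-8) = -1376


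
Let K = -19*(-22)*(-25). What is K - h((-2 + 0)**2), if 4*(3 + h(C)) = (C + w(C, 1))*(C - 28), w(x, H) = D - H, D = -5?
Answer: -10459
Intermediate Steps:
w(x, H) = -5 - H
K = -10450 (K = 418*(-25) = -10450)
h(C) = -3 + (-28 + C)*(-6 + C)/4 (h(C) = -3 + ((C + (-5 - 1*1))*(C - 28))/4 = -3 + ((C + (-5 - 1))*(-28 + C))/4 = -3 + ((C - 6)*(-28 + C))/4 = -3 + ((-6 + C)*(-28 + C))/4 = -3 + ((-28 + C)*(-6 + C))/4 = -3 + (-28 + C)*(-6 + C)/4)
K - h((-2 + 0)**2) = -10450 - (39 - 17*(-2 + 0)**2/2 + ((-2 + 0)**2)**2/4) = -10450 - (39 - 17/2*(-2)**2 + ((-2)**2)**2/4) = -10450 - (39 - 17/2*4 + (1/4)*4**2) = -10450 - (39 - 34 + (1/4)*16) = -10450 - (39 - 34 + 4) = -10450 - 1*9 = -10450 - 9 = -10459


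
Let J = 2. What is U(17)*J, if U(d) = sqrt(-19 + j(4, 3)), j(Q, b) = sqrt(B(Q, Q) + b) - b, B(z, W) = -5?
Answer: 2*sqrt(-22 + I*sqrt(2)) ≈ 0.30136 + 9.3857*I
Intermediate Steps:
j(Q, b) = sqrt(-5 + b) - b
U(d) = sqrt(-22 + I*sqrt(2)) (U(d) = sqrt(-19 + (sqrt(-5 + 3) - 1*3)) = sqrt(-19 + (sqrt(-2) - 3)) = sqrt(-19 + (I*sqrt(2) - 3)) = sqrt(-19 + (-3 + I*sqrt(2))) = sqrt(-22 + I*sqrt(2)))
U(17)*J = sqrt(-22 + I*sqrt(2))*2 = 2*sqrt(-22 + I*sqrt(2))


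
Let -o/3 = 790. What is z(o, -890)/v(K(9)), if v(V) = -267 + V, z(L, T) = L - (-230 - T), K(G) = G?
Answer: 505/43 ≈ 11.744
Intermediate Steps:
o = -2370 (o = -3*790 = -2370)
z(L, T) = 230 + L + T (z(L, T) = L + (230 + T) = 230 + L + T)
z(o, -890)/v(K(9)) = (230 - 2370 - 890)/(-267 + 9) = -3030/(-258) = -3030*(-1/258) = 505/43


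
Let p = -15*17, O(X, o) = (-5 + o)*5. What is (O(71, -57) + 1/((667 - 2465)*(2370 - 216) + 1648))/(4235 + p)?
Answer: -1200085641/15407551120 ≈ -0.077889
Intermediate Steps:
O(X, o) = -25 + 5*o
p = -255
(O(71, -57) + 1/((667 - 2465)*(2370 - 216) + 1648))/(4235 + p) = ((-25 + 5*(-57)) + 1/((667 - 2465)*(2370 - 216) + 1648))/(4235 - 255) = ((-25 - 285) + 1/(-1798*2154 + 1648))/3980 = (-310 + 1/(-3872892 + 1648))*(1/3980) = (-310 + 1/(-3871244))*(1/3980) = (-310 - 1/3871244)*(1/3980) = -1200085641/3871244*1/3980 = -1200085641/15407551120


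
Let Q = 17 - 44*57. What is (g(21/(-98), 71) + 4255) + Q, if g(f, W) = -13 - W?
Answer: 1680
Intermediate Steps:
Q = -2491 (Q = 17 - 2508 = -2491)
(g(21/(-98), 71) + 4255) + Q = ((-13 - 1*71) + 4255) - 2491 = ((-13 - 71) + 4255) - 2491 = (-84 + 4255) - 2491 = 4171 - 2491 = 1680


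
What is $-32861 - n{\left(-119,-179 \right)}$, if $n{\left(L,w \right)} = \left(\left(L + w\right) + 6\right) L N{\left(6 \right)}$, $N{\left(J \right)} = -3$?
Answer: $71383$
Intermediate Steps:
$n{\left(L,w \right)} = - 3 L \left(6 + L + w\right)$ ($n{\left(L,w \right)} = \left(\left(L + w\right) + 6\right) L \left(-3\right) = \left(6 + L + w\right) L \left(-3\right) = L \left(6 + L + w\right) \left(-3\right) = - 3 L \left(6 + L + w\right)$)
$-32861 - n{\left(-119,-179 \right)} = -32861 - \left(-3\right) \left(-119\right) \left(6 - 119 - 179\right) = -32861 - \left(-3\right) \left(-119\right) \left(-292\right) = -32861 - -104244 = -32861 + 104244 = 71383$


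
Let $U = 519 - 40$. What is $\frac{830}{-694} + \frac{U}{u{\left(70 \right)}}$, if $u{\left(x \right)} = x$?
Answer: $\frac{137163}{24290} \approx 5.6469$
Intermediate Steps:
$U = 479$ ($U = 519 - 40 = 479$)
$\frac{830}{-694} + \frac{U}{u{\left(70 \right)}} = \frac{830}{-694} + \frac{479}{70} = 830 \left(- \frac{1}{694}\right) + 479 \cdot \frac{1}{70} = - \frac{415}{347} + \frac{479}{70} = \frac{137163}{24290}$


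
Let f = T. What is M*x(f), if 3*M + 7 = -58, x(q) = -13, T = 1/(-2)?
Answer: 845/3 ≈ 281.67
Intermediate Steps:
T = -½ ≈ -0.50000
f = -½ ≈ -0.50000
M = -65/3 (M = -7/3 + (⅓)*(-58) = -7/3 - 58/3 = -65/3 ≈ -21.667)
M*x(f) = -65/3*(-13) = 845/3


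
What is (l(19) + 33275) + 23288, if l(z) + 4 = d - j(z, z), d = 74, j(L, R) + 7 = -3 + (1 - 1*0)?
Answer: 56642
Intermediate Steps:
j(L, R) = -9 (j(L, R) = -7 + (-3 + (1 - 1*0)) = -7 + (-3 + (1 + 0)) = -7 + (-3 + 1) = -7 - 2 = -9)
l(z) = 79 (l(z) = -4 + (74 - 1*(-9)) = -4 + (74 + 9) = -4 + 83 = 79)
(l(19) + 33275) + 23288 = (79 + 33275) + 23288 = 33354 + 23288 = 56642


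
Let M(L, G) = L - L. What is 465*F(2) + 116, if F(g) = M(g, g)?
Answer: 116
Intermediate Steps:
M(L, G) = 0
F(g) = 0
465*F(2) + 116 = 465*0 + 116 = 0 + 116 = 116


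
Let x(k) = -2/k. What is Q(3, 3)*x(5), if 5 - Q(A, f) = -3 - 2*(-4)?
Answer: 0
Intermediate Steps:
Q(A, f) = 0 (Q(A, f) = 5 - (-3 - 2*(-4)) = 5 - (-3 + 8) = 5 - 1*5 = 5 - 5 = 0)
Q(3, 3)*x(5) = 0*(-2/5) = 0*(-2*⅕) = 0*(-⅖) = 0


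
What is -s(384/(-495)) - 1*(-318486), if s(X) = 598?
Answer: 317888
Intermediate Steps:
-s(384/(-495)) - 1*(-318486) = -1*598 - 1*(-318486) = -598 + 318486 = 317888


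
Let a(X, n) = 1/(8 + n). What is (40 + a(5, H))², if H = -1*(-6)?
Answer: 314721/196 ≈ 1605.7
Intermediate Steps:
H = 6
(40 + a(5, H))² = (40 + 1/(8 + 6))² = (40 + 1/14)² = (561/14)² = 314721/196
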